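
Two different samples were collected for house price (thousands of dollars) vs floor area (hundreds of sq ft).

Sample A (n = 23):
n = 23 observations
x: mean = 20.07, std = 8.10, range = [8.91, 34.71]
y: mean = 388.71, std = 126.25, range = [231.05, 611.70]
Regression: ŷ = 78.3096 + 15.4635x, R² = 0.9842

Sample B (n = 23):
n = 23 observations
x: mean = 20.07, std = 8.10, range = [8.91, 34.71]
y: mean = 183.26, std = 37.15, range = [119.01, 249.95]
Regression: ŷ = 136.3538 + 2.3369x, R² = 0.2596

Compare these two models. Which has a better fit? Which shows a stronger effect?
Model A has the better fit (R² = 0.9842 vs 0.2596). Model A shows the stronger effect (|β₁| = 15.4635 vs 2.3369).

Model Comparison:

Which explains more variance? (R²)
- Model A: R² = 0.9842 → 98.42% of variance in house price explained
- Model B: R² = 0.2596 → 25.96% of variance in house price explained
- 0.9842 > 0.2596 → Model A has the better fit

Which has the larger per-hundred sq ft effect? (|β₁|)
- Model A: β₁ = 15.4635 → predicted house price rises 15.4635 thousand dollars per additional hundred sq ft of floor area
- Model B: β₁ = 2.3369 → predicted house price rises 2.3369 thousand dollars per additional hundred sq ft of floor area
- |15.4635| > |2.3369| → Model A shows the stronger marginal effect

Notes:
- A steeper slope doesn't make a better model if the scatter around the line is large.
- R² measures how tightly points cluster around the line; β₁ measures how steep the line is — they answer different questions.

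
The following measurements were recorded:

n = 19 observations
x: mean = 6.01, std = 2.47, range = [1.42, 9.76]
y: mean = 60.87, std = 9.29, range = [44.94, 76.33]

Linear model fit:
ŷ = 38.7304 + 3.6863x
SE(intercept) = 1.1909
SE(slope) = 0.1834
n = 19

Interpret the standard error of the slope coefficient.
SE(slope) = 0.1834 measures the uncertainty in the estimated slope. The coefficient is estimated precisely (SE/|β̂₁| = 5.0%).

SE(β̂₁) = 0.1834 says: if we drew many samples of n = 19 from the same population and refit each time, the fitted slopes would scatter with a standard deviation of roughly 0.1834 around the true β₁.

Relative precision:
- SE / |β̂₁| = 0.1834 / 3.6863 = 5.0%
- Rule of thumb (under 20%: precise; 20% to under 50%: moderately precise; 50% or more: imprecise) → precise

Link to the t-test: t = β̂₁ / SE(β̂₁) = 3.6863 / 0.1834 = 20.0998, the statistic for H₀: β₁ = 0.

What drives SE(β̂₁): larger n (here n = 19) → smaller SE.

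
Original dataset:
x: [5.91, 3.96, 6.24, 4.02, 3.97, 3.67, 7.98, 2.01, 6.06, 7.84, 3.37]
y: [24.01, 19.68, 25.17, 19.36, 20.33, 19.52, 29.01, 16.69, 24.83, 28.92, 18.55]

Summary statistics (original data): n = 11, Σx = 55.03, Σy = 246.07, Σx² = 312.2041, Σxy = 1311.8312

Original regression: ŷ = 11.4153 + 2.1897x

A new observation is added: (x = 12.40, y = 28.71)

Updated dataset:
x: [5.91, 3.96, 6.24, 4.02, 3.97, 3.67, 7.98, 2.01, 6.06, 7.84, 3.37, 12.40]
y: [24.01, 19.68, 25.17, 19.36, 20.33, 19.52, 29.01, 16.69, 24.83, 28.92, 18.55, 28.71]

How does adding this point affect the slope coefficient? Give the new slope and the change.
The slope changes from 2.1897 to 1.4220 (change of -0.7677, or -35.1%).

The new point has HIGH LEVERAGE: x = 12.40 is far from the original mean x̄ = 55.03/11 ≈ 5.00 (original range [2.01, 7.98]).

Step 1: Update the sums with the new point (n goes from 11 to 12)
Σx  = 55.03 + 12.40 = 67.43
Σy  = 246.07 + 28.71 = 274.78
Σx² = 312.2041 + 12.40² = 312.2041 + 153.7600 = 465.9641
Σxy = 1311.8312 + 12.40×28.71 = 1311.8312 + 356.0040 = 1667.8352

Step 2: Recompute the slope with b₁ = (nΣxy − ΣxΣy) / (nΣx² − (Σx)²)
Numerator   = 12×1667.8352 − 67.43×274.78 = 20014.0224 − 18528.4154 = 1485.6070
Denominator = 12×465.9641 − 67.43² = 5591.5692 − 4546.8049 = 1044.7643
b₁(new) = 1485.6070 / 1044.7643 = 1.4220

(Same formula on the original sums: (11×1311.8312 − 55.03×246.07) / (11×312.2041 − 55.03²) = 888.9111 / 405.9442 = 2.1897, matching the given fit.)

Step 3: Change in slope
Δβ₁ = 1.4220 − 2.1897 = -0.7677
Relative change = -0.7677 / 2.1897 × 100% = -35.1%
→ the slope decreases when the point is added.

Because the point sits below the extension of the original line at a high-leverage x, it tilts the fit down.
In practice: investigate whether it comes from the same population as the rest of the sample.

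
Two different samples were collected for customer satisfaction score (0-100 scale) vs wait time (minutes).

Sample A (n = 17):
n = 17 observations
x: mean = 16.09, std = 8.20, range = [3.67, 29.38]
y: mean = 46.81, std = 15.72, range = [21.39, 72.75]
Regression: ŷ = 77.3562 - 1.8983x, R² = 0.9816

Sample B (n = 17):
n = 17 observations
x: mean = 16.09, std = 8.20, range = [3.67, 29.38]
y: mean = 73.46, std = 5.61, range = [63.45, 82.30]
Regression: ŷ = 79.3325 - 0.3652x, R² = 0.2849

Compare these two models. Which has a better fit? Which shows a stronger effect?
Model A has the better fit (R² = 0.9816 vs 0.2849). Model A shows the stronger effect (|β₁| = 1.8983 vs 0.3652).

Model Comparison:

Which explains more variance? (R²)
- Model A: R² = 0.9816 → 98.16% of variance in satisfaction score explained
- Model B: R² = 0.2849 → 28.49% of variance in satisfaction score explained
- 0.9816 > 0.2849 → Model A has the better fit

Which has the larger per-minute effect? (|β₁|)
- Model A: β₁ = -1.8983 → predicted satisfaction score falls 1.8983 points per additional minute of wait time
- Model B: β₁ = -0.3652 → predicted satisfaction score falls 0.3652 points per additional minute of wait time
- |-1.8983| > |-0.3652| → Model A shows the stronger marginal effect

Notes:
- The two samples could reflect different populations, time periods, or measurement quality.
- A better fit (higher R²) doesn't necessarily mean a more important relationship.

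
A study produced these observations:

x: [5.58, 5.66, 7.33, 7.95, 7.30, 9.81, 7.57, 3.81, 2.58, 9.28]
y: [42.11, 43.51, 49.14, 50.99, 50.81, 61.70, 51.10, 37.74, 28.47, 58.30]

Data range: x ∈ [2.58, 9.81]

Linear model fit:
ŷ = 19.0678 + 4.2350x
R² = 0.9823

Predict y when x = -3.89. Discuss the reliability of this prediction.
The equation gives ŷ = 2.5937; however x = -3.89 is 6.47 units below the observed range, so this extrapolated value should not be trusted.

Prediction calculation:
ŷ = 19.0678 + 4.2350 × (-3.89)
ŷ = 2.5937

Reliability:
- Data range: x ∈ [2.58, 9.81]
- Prediction point: x = -3.89 is 6.47 units below the observed range → this is EXTRAPOLATION, not interpolation

Why that matters here:
- R² describes fit only over the sampled x values; it says nothing about behaviour beyond them
- The linear relationship may not hold outside the observed range
- There are no observations near this x to validate the fitted line there

Report the number if required, but flag clearly that it is an extrapolation.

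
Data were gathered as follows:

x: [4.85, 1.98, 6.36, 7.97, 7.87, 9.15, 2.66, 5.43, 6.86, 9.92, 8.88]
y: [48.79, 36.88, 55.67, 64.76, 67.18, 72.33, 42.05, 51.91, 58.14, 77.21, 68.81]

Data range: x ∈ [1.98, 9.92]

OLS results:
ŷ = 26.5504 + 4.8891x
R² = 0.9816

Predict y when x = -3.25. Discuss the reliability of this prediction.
ŷ = 10.6608, but this is extrapolation (below the data range [1.98, 9.92]) and may be unreliable.

Prediction calculation:
ŷ = 26.5504 + 4.8891 × (-3.25)
ŷ = 10.6608

Reliability:
- Data range: x ∈ [1.98, 9.92]
- Prediction point: x = -3.25 is 5.23 units below the observed range → this is EXTRAPOLATION, not interpolation

Why that matters here:
- The standard error of prediction grows with (x − x̄)², and x = -3.25 is far from x̄ = 6.54
- The linear relationship may not hold outside the observed range

The R² = 0.9816 only validates the fit within [1.98, 9.92]; treat ŷ = 10.6608 with caution.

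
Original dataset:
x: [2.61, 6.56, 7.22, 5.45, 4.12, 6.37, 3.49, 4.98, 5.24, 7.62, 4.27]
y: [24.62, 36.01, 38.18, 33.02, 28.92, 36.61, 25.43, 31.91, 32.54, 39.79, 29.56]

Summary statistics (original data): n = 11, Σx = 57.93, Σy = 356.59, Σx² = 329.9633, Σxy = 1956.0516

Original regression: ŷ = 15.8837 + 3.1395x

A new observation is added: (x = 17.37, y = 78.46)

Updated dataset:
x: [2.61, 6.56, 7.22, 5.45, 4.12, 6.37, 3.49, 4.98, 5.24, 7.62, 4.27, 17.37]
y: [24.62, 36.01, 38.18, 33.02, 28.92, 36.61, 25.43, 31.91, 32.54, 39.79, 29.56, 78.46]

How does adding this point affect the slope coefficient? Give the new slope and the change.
Adding the point moves β₁ from 3.1395 to 3.7002, i.e. it increases by 0.5607 (+17.9%).

x = 17.37 lies well outside the original x-range [2.61, 7.62] (x̄ ≈ 5.27), so this observation has high leverage and can move the slope substantially.

Step 1: Update the sums with the new point (n goes from 11 to 12)
Σx  = 57.93 + 17.37 = 75.30
Σy  = 356.59 + 78.46 = 435.05
Σx² = 329.9633 + 17.37² = 329.9633 + 301.7169 = 631.6802
Σxy = 1956.0516 + 17.37×78.46 = 1956.0516 + 1362.8502 = 3318.9018

Step 2: Recompute the slope with b₁ = (nΣxy − ΣxΣy) / (nΣx² − (Σx)²)
Numerator   = 12×3318.9018 − 75.30×435.05 = 39826.8216 − 32759.2650 = 7067.5566
Denominator = 12×631.6802 − 75.30² = 7580.1624 − 5670.0900 = 1910.0724
b₁(new) = 7067.5566 / 1910.0724 = 3.7002

(Same formula on the original sums: (11×1956.0516 − 57.93×356.59) / (11×329.9633 − 57.93²) = 859.3089 / 273.7114 = 3.1395, matching the given fit.)

Step 3: Change in slope
Δβ₁ = 3.7002 − 3.1395 = +0.5607
Relative change = +0.5607 / 3.1395 × 100% = +17.9%
→ the slope increases when the point is added.

Because the point sits above the extension of the original line at a high-leverage x, it tilts the fit up.
In practice: examine leverage (hᵢ) and Cook's distance rather than deleting it automatically.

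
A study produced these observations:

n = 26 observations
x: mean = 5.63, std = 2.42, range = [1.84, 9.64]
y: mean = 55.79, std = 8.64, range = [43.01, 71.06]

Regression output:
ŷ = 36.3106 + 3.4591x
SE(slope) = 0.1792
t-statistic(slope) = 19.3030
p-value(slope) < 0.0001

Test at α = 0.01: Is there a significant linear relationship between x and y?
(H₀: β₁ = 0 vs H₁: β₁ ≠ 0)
Reject H₀: p-value < 0.0001 < α = 0.01. The linear relationship is significant at the 1% level.

Hypothesis test for the slope coefficient:

H₀: β₁ = 0 (no linear relationship)
H₁: β₁ ≠ 0 (linear relationship exists)

Test statistic: t = β̂₁ / SE(β̂₁) = 3.4591 / 0.1792 = 19.3030

With df = 24, the two-sided p-value for |t| = 19.3030 is <0.0001.

Decision rule: reject H₀ if p-value < α.
p-value < 0.0001 < α = 0.01 → reject H₀.

Conclusion: the linear association between x and y is significant at the 1% level.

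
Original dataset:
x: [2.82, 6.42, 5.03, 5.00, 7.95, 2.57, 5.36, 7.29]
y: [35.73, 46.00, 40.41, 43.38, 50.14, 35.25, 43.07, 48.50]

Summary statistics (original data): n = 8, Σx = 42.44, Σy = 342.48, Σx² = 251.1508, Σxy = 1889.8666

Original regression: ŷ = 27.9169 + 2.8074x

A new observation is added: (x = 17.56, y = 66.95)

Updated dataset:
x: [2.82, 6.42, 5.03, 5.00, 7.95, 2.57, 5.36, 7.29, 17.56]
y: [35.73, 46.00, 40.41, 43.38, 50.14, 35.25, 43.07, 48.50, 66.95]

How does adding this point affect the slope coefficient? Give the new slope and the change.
Adding the point moves β₁ from 2.8074 to 2.1064, i.e. it decreases by 0.7010 (-25.0%).

x = 17.56 lies well outside the original x-range [2.57, 7.95] (x̄ ≈ 5.31), so this observation has high leverage and can move the slope substantially.

Step 1: Update the sums with the new point (n goes from 8 to 9)
Σx  = 42.44 + 17.56 = 60.00
Σy  = 342.48 + 66.95 = 409.43
Σx² = 251.1508 + 17.56² = 251.1508 + 308.3536 = 559.5044
Σxy = 1889.8666 + 17.56×66.95 = 1889.8666 + 1175.6420 = 3065.5086

Step 2: Recompute the slope with b₁ = (nΣxy − ΣxΣy) / (nΣx² − (Σx)²)
Numerator   = 9×3065.5086 − 60.00×409.43 = 27589.5774 − 24565.8000 = 3023.7774
Denominator = 9×559.5044 − 60.00² = 5035.5396 − 3600.0000 = 1435.5396
b₁(new) = 3023.7774 / 1435.5396 = 2.1064

(Same formula on the original sums: (8×1889.8666 − 42.44×342.48) / (8×251.1508 − 42.44²) = 584.0816 / 208.0528 = 2.8074, matching the given fit.)

Step 3: Change in slope
Δβ₁ = 2.1064 − 2.8074 = -0.7010
Relative change = -0.7010 / 2.8074 × 100% = -25.0%
→ the slope decreases when the point is added.

A high-leverage point only changes the slope if it is off the original line; here y = 66.95 is below the original trend, so the slope decreases.
In practice: investigate whether it comes from the same population as the rest of the sample.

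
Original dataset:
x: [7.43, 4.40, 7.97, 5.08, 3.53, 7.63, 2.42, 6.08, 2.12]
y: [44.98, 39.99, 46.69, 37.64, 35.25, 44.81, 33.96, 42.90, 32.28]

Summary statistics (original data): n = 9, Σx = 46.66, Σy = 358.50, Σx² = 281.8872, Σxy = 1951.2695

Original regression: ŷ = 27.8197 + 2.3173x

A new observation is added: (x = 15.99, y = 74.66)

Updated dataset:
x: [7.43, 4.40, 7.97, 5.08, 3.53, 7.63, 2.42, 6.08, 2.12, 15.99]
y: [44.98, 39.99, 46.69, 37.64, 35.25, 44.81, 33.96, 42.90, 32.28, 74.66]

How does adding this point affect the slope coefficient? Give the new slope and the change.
New slope β₁ = 2.9734 versus 2.3173 before: a change of +0.6561 (+28.3%).

x = 15.99 lies well outside the original x-range [2.12, 7.97] (x̄ ≈ 5.18), so this observation has high leverage and can move the slope substantially.

Step 1: Update the sums with the new point (n goes from 9 to 10)
Σx  = 46.66 + 15.99 = 62.65
Σy  = 358.50 + 74.66 = 433.16
Σx² = 281.8872 + 15.99² = 281.8872 + 255.6801 = 537.5673
Σxy = 1951.2695 + 15.99×74.66 = 1951.2695 + 1193.8134 = 3145.0829

Step 2: Recompute the slope with b₁ = (nΣxy − ΣxΣy) / (nΣx² − (Σx)²)
Numerator   = 10×3145.0829 − 62.65×433.16 = 31450.8290 − 27137.4740 = 4313.3550
Denominator = 10×537.5673 − 62.65² = 5375.6730 − 3925.0225 = 1450.6505
b₁(new) = 4313.3550 / 1450.6505 = 2.9734

(Same formula on the original sums: (9×1951.2695 − 46.66×358.50) / (9×281.8872 − 46.66²) = 833.8155 / 359.8292 = 2.3173, matching the given fit.)

Step 3: Change in slope
Δβ₁ = 2.9734 − 2.3173 = +0.6561
Relative change = +0.6561 / 2.3173 × 100% = +28.3%
→ the slope increases when the point is added.

A high-leverage point only changes the slope if it is off the original line; here y = 74.66 is above the original trend, so the slope increases.
In practice: refit with and without it and report both if conclusions differ.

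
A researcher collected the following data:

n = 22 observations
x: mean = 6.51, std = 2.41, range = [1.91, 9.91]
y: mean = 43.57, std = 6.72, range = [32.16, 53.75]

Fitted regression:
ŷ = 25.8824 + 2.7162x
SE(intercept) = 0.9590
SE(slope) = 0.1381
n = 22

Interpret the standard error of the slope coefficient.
The slope 2.7162 is pinned down to within about ±0.1381 (one SE) by these data — relative uncertainty 5.1%, i.e. precise.

SE(β̂₁) = s / √Sxx, where s is the residual standard deviation and Sxx = Σ(x − x̄)². It is the yardstick for how far β̂₁ = 2.7162 could plausibly be from the true slope.

Relative precision:
- SE / |β̂₁| = 0.1381 / 2.7162 = 5.1%
- Rule of thumb (under 20%: precise; 20% to under 50%: moderately precise; 50% or more: imprecise) → precise

Rough 95% range (±2 SE): 2.7162 ± 0.2762 → (2.4400, 2.9924).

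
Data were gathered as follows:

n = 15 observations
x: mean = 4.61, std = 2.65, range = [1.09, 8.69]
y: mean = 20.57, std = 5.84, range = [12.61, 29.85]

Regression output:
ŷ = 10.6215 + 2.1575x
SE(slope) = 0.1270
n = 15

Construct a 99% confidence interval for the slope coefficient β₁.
The 99% CI for β₁ is (1.7749, 2.5401)

Confidence interval for the slope:

The 99% CI for β₁ is: β̂₁ ± t*(α/2, n-2) × SE(β̂₁)

Step 1: Find critical t-value
- Confidence level = 0.99
- Degrees of freedom = n - 2 = 15 - 2 = 13
- t*(α/2, 13) = 3.0123

Step 2: Calculate margin of error
Margin = 3.0123 × 0.1270 = 0.3826

Step 3: Construct interval
CI = 2.1575 ± 0.3826
CI = (1.7749, 2.5401)

Interpretation: We are 99% confident that the true slope β₁ lies between 1.7749 and 2.5401.
The interval does not include 0, suggesting a significant linear relationship.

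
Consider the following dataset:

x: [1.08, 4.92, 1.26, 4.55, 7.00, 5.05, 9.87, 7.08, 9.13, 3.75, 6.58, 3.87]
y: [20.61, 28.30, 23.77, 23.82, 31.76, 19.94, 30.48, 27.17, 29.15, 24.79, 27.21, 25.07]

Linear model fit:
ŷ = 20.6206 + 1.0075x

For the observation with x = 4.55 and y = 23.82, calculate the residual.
Residual = -1.3847

The residual is the difference between the actual value and the predicted value:

Residual = y - ŷ

Step 1: Calculate predicted value
ŷ = 20.6206 + 1.0075 × 4.55
ŷ = 25.2047

Step 2: Calculate residual
Residual = 23.82 - 25.2047
Residual = -1.3847

Sign check: y < ŷ, so the point is below the line and the fit overestimates here.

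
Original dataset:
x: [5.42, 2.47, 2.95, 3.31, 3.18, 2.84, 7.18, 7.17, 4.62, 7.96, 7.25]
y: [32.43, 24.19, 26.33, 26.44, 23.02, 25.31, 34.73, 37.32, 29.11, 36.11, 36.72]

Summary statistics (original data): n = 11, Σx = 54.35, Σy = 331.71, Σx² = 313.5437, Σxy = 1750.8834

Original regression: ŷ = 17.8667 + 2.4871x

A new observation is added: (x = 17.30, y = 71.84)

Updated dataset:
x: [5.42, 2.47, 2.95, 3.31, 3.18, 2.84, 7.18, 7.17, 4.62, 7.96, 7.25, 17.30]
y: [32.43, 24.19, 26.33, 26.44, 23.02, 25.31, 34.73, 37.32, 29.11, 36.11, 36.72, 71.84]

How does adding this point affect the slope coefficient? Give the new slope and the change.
Adding the point moves β₁ from 2.4871 to 3.1574, i.e. it increases by 0.6703 (+27.0%).

The new point has HIGH LEVERAGE: x = 17.30 is far from the original mean x̄ = 54.35/11 ≈ 4.94 (original range [2.47, 7.96]).

Step 1: Update the sums with the new point (n goes from 11 to 12)
Σx  = 54.35 + 17.30 = 71.65
Σy  = 331.71 + 71.84 = 403.55
Σx² = 313.5437 + 17.30² = 313.5437 + 299.2900 = 612.8337
Σxy = 1750.8834 + 17.30×71.84 = 1750.8834 + 1242.8320 = 2993.7154

Step 2: Recompute the slope with b₁ = (nΣxy − ΣxΣy) / (nΣx² − (Σx)²)
Numerator   = 12×2993.7154 − 71.65×403.55 = 35924.5848 − 28914.3575 = 7010.2273
Denominator = 12×612.8337 − 71.65² = 7354.0044 − 5133.7225 = 2220.2819
b₁(new) = 7010.2273 / 2220.2819 = 3.1574

(Same formula on the original sums: (11×1750.8834 − 54.35×331.71) / (11×313.5437 − 54.35²) = 1231.2789 / 495.0582 = 2.4871, matching the given fit.)

Step 3: Change in slope
Δβ₁ = 3.1574 − 2.4871 = +0.6703
Relative change = +0.6703 / 2.4871 × 100% = +27.0%
→ the slope increases when the point is added.

Because the point sits above the extension of the original line at a high-leverage x, it tilts the fit up.
In practice: investigate whether it comes from the same population as the rest of the sample.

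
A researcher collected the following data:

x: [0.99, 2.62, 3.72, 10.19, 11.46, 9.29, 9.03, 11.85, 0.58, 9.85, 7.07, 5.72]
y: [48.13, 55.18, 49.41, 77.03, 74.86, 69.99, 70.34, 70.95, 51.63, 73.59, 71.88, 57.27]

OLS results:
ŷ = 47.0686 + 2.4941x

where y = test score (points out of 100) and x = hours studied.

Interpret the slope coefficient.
An increase of one hour in study time is associated with a 2.4941 points increase in predicted test score.

β₁ = 2.4941 is the change in predicted test score (points) per additional hour of study time.

Interpretation:
- Study time up by 1 hour → predicted test score increases by 2.4941 points
- This is a linear approximation: the same per-unit change is assumed across the whole observed x range
- The sign (+) gives the direction; the magnitude 2.4941 gives the size of the effect per hour

(β₀ = 47.0686 is the fitted value at x = 0 and is not part of the slope interpretation.)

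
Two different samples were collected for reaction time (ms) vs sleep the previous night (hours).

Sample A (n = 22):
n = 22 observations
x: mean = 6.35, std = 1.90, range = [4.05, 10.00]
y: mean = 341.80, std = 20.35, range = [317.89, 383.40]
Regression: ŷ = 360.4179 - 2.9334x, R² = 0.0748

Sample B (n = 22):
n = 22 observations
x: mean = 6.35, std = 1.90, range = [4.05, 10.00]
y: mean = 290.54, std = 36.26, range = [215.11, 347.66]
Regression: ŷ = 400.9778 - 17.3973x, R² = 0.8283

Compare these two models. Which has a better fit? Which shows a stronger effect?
Model B has the better fit (R² = 0.8283 vs 0.0748). Model B shows the stronger effect (|β₁| = 17.3973 vs 2.9334).

Model Comparison:

Which explains more variance? (R²)
- Model A: R² = 0.0748 → 7.48% of variance in reaction time explained
- Model B: R² = 0.8283 → 82.83% of variance in reaction time explained
- 0.8283 > 0.0748 → Model B has the better fit

Which has the larger per-hour effect? (|β₁|)
- Model A: β₁ = -2.9334 → predicted reaction time falls 2.9334 ms per additional hour of sleep
- Model B: β₁ = -17.3973 → predicted reaction time falls 17.3973 ms per additional hour of sleep
- |-2.9334| < |-17.3973| → Model B shows the stronger marginal effect

Note: A better fit (higher R²) doesn't necessarily mean a more important relationship.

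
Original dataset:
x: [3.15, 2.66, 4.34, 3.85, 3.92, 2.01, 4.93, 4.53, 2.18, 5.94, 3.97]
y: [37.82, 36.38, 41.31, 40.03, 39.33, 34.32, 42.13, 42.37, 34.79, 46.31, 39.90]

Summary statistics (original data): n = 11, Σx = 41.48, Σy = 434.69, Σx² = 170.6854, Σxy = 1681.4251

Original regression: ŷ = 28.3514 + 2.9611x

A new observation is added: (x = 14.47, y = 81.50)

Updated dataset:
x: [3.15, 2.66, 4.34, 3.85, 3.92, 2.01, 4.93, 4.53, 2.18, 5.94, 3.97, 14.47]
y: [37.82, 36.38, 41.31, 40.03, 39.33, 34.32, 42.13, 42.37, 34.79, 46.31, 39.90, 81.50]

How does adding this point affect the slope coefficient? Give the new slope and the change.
New slope β₁ = 3.8087 versus 2.9611 before: a change of +0.8476 (+28.6%).

The new point has HIGH LEVERAGE: x = 14.47 is far from the original mean x̄ = 41.48/11 ≈ 3.77 (original range [2.01, 5.94]).

Step 1: Update the sums with the new point (n goes from 11 to 12)
Σx  = 41.48 + 14.47 = 55.95
Σy  = 434.69 + 81.50 = 516.19
Σx² = 170.6854 + 14.47² = 170.6854 + 209.3809 = 380.0663
Σxy = 1681.4251 + 14.47×81.50 = 1681.4251 + 1179.3050 = 2860.7301

Step 2: Recompute the slope with b₁ = (nΣxy − ΣxΣy) / (nΣx² − (Σx)²)
Numerator   = 12×2860.7301 − 55.95×516.19 = 34328.7612 − 28880.8305 = 5447.9307
Denominator = 12×380.0663 − 55.95² = 4560.7956 − 3130.4025 = 1430.3931
b₁(new) = 5447.9307 / 1430.3931 = 3.8087

(Same formula on the original sums: (11×1681.4251 − 41.48×434.69) / (11×170.6854 − 41.48²) = 464.7349 / 156.9490 = 2.9611, matching the given fit.)

Step 3: Change in slope
Δβ₁ = 3.8087 − 2.9611 = +0.8476
Relative change = +0.8476 / 2.9611 × 100% = +28.6%
→ the slope increases when the point is added.

Because the point sits above the extension of the original line at a high-leverage x, it tilts the fit up.
In practice: refit with and without it and report both if conclusions differ; check such a point for data-entry or measurement error.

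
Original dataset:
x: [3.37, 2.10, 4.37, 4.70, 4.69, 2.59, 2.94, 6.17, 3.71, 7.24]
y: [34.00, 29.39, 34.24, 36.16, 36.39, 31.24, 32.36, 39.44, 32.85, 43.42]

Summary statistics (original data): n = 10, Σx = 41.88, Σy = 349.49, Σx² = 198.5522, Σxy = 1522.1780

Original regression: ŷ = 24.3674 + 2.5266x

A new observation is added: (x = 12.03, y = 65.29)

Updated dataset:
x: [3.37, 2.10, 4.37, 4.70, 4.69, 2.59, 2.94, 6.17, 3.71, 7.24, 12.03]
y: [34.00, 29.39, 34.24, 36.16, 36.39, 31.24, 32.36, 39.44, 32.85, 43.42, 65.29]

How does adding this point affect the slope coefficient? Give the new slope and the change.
The slope changes from 2.5266 to 3.4758 (change of +0.9492, or +37.6%).

The new point has HIGH LEVERAGE: x = 12.03 is far from the original mean x̄ = 41.88/10 ≈ 4.19 (original range [2.10, 7.24]).

Step 1: Update the sums with the new point (n goes from 10 to 11)
Σx  = 41.88 + 12.03 = 53.91
Σy  = 349.49 + 65.29 = 414.78
Σx² = 198.5522 + 12.03² = 198.5522 + 144.7209 = 343.2731
Σxy = 1522.1780 + 12.03×65.29 = 1522.1780 + 785.4387 = 2307.6167

Step 2: Recompute the slope with b₁ = (nΣxy − ΣxΣy) / (nΣx² − (Σx)²)
Numerator   = 11×2307.6167 − 53.91×414.78 = 25383.7837 − 22360.7898 = 3022.9939
Denominator = 11×343.2731 − 53.91² = 3776.0041 − 2906.2881 = 869.7160
b₁(new) = 3022.9939 / 869.7160 = 3.4758

(Same formula on the original sums: (10×1522.1780 − 41.88×349.49) / (10×198.5522 − 41.88²) = 585.1388 / 231.5876 = 2.5266, matching the given fit.)

Step 3: Change in slope
Δβ₁ = 3.4758 − 2.5266 = +0.9492
Relative change = +0.9492 / 2.5266 × 100% = +37.6%
→ the slope increases when the point is added.

A high-leverage point only changes the slope if it is off the original line; here y = 65.29 is above the original trend, so the slope increases.
In practice: investigate whether it comes from the same population as the rest of the sample; check such a point for data-entry or measurement error.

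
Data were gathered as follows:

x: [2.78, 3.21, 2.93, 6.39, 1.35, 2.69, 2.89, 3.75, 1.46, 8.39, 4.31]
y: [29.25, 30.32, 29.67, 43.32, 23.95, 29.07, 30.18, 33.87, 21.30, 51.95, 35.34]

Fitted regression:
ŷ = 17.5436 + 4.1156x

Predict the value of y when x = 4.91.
ŷ = 37.7512

Plug x = 4.91 into the fitted line:

ŷ = 17.5436 + 4.1156 × 4.91
ŷ = 17.5436 + 20.2076
ŷ = 37.7512

This is a point prediction; actual observations scatter around it by roughly the residual standard deviation.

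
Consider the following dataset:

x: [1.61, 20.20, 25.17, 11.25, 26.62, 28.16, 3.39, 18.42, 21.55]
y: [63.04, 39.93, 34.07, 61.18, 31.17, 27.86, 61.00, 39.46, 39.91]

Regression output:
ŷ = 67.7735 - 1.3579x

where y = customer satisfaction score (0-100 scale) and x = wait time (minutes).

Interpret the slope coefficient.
On average, satisfaction score is about 1.3579 points lower for every extra minute of wait time.

The slope β₁ = -1.3579 gives the rate at which the fitted satisfaction score changes with wait time.

Interpretation:
- Wait time up by 1 minute → predicted satisfaction score decreases by 1.3579 points
- This is a linear approximation: the same per-unit change is assumed across the whole observed x range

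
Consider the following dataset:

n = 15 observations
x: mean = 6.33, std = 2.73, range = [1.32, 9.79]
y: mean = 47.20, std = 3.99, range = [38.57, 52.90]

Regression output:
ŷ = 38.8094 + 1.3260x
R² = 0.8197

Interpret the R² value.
R² = 0.8197 means 81.97% of the variation in y is explained by the linear relationship with x. This indicates a strong fit.

R² (coefficient of determination) measures the proportion of variance in y explained by the regression model.

Here R² = 0.8197:
- Explained: 81.97% of the variation in y
- Unexplained (residual): 100% − 81.97% = 18.03%
- Rule of thumb (below 0.3 weak; 0.3 to below 0.7 moderate; 0.7 and above strong) → strong

Equivalently, for simple linear regression R² = r², so |r| = √0.8197 ≈ 0.9054.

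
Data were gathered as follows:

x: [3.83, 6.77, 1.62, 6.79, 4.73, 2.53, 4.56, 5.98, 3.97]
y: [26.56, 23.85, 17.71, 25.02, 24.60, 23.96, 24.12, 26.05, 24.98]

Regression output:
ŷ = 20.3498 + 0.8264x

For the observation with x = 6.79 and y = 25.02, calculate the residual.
Residual = -0.9411

The residual is the difference between the actual value and the predicted value:

Residual = y - ŷ

Step 1: Calculate predicted value
ŷ = 20.3498 + 0.8264 × 6.79
ŷ = 25.9611

Step 2: Calculate residual
Residual = 25.02 - 25.9611
Residual = -0.9411

Interpretation: the model overestimates the actual value by 0.9411 at this point (negative residual → observation lies below the fitted line).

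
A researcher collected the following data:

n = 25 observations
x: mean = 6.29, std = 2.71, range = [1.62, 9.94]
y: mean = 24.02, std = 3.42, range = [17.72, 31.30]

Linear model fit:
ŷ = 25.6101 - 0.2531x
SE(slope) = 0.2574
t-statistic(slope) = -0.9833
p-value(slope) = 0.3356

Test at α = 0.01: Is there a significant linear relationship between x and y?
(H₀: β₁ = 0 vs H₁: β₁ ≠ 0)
Fail to reject H₀: p-value = 0.3356 ≥ α = 0.01. The linear relationship is not significant at the 1% level.

Hypothesis test for the slope coefficient:

H₀: β₁ = 0 (no linear relationship)
H₁: β₁ ≠ 0 (linear relationship exists)

Test statistic: t = β̂₁ / SE(β̂₁) = -0.2531 / 0.2574 = -0.9833

The p-value (0.3356) is the probability, under H₀, of a t-statistic at least as extreme as |t| = 0.9833 (two-sided, df = n − 2 = 23).

Decision rule: reject H₀ if p-value < α.
p-value = 0.3356 ≥ α = 0.01 → fail to reject H₀.

At α = 0.01 the data do not provide convincing evidence of a nonzero slope.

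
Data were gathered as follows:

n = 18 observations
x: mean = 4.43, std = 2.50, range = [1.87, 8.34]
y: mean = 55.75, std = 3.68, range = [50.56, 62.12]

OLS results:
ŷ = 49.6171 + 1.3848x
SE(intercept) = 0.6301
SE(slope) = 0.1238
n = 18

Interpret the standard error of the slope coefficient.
SE(slope) = 0.1238 measures the uncertainty in the estimated slope. The coefficient is estimated precisely (SE/|β̂₁| = 8.9%).

SE(β̂₁) = 0.1238 says: if we drew many samples of n = 18 from the same population and refit each time, the fitted slopes would scatter with a standard deviation of roughly 0.1238 around the true β₁.

Relative precision:
- SE / |β̂₁| = 0.1238 / 1.3848 = 8.9%
- Rule of thumb (under 20%: precise; 20% to under 50%: moderately precise; 50% or more: imprecise) → precise

Link to the t-test: t = β̂₁ / SE(β̂₁) = 1.3848 / 0.1238 = 11.1858, the statistic for H₀: β₁ = 0.

What drives SE(β̂₁): wider spread of x values → smaller SE.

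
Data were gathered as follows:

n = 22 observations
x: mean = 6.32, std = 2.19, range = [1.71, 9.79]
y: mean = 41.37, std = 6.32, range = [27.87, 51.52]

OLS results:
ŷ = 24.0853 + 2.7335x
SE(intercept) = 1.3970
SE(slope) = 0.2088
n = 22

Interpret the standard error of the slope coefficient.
The slope 2.7335 is pinned down to within about ±0.2088 (one SE) by these data — relative uncertainty 7.6%, i.e. precise.

SE(β̂₁) = s / √Sxx, where s is the residual standard deviation and Sxx = Σ(x − x̄)². It is the yardstick for how far β̂₁ = 2.7335 could plausibly be from the true slope.

Relative precision:
- SE / |β̂₁| = 0.2088 / 2.7335 = 7.6%
- Rule of thumb (under 20%: precise; 20% to under 50%: moderately precise; 50% or more: imprecise) → precise

Link to interval estimation: a confidence interval for β₁ is β̂₁ ± t* × 0.2088, so SE sets the half-width per unit of t*.

What drives SE(β̂₁): wider spread of x values → smaller SE.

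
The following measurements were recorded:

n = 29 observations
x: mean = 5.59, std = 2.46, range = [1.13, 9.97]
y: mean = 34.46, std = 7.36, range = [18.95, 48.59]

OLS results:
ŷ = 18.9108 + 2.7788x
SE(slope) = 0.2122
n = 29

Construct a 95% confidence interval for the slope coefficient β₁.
The 95% CI for β₁ is (2.3434, 3.2142)

Confidence interval for the slope:

The 95% CI for β₁ is: β̂₁ ± t*(α/2, n-2) × SE(β̂₁)

Step 1: Find critical t-value
- Confidence level = 0.95
- Degrees of freedom = n - 2 = 29 - 2 = 27
- t*(α/2, 27) = 2.0518

Step 2: Calculate margin of error
Margin = 2.0518 × 0.2122 = 0.4354

Step 3: Construct interval
CI = 2.7788 ± 0.4354
CI = (2.3434, 3.2142)

Interpretation: intervals built this way capture the true β₁ in 95% of repeated samples; here the plausible range for the per-unit effect of x on y is 2.3434 to 3.2142.
Since 0 is outside the interval, a two-sided test at α = 0.05 would reject H₀: β₁ = 0.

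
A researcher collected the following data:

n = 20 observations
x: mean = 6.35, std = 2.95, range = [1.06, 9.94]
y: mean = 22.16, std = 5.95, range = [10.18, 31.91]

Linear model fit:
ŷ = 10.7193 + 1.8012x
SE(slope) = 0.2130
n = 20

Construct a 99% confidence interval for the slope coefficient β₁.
The 99% CI for β₁ is (1.1881, 2.4143)

Confidence interval for the slope:

The 99% CI for β₁ is: β̂₁ ± t*(α/2, n-2) × SE(β̂₁)

Step 1: Find critical t-value
- Confidence level = 0.99
- Degrees of freedom = n - 2 = 20 - 2 = 18
- t*(α/2, 18) = 2.8784

Step 2: Calculate margin of error
Margin = 2.8784 × 0.2130 = 0.6131

Step 3: Construct interval
CI = 1.8012 ± 0.6131
CI = (1.1881, 2.4143)

Interpretation: We are 99% confident that the true slope β₁ lies between 1.1881 and 2.4143.
The interval does not include 0, suggesting a significant linear relationship.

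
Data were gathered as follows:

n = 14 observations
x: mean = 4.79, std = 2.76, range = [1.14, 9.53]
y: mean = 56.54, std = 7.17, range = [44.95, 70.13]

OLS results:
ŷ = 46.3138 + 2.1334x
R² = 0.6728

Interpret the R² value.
About 67.28% of the variability in y is accounted for by the regression on x (R² = 0.6728) — a moderate linear fit.

R² (coefficient of determination) measures the proportion of variance in y explained by the regression model.

Here R² = 0.6728:
- Explained: 67.28% of the variation in y
- Unexplained (residual): 100% − 67.28% = 32.72%
- Rule of thumb (below 0.3 weak; 0.3 to below 0.7 moderate; 0.7 and above strong) → moderate

Note: R² says nothing about causation, and a high R² does not by itself mean the linear form is appropriate — check the residuals.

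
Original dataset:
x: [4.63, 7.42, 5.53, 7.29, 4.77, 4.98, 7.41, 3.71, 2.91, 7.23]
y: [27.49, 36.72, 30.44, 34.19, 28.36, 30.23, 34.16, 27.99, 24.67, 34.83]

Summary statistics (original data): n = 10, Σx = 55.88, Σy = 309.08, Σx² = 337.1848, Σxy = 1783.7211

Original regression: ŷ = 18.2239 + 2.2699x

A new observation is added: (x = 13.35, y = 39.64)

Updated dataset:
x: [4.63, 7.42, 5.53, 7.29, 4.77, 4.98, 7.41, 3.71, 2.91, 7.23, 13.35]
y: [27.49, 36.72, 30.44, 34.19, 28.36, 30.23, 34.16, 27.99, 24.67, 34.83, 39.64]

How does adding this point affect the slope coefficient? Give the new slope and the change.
Adding the point moves β₁ from 2.2699 to 1.4831, i.e. it decreases by 0.7868 (-34.7%).

The new point has HIGH LEVERAGE: x = 13.35 is far from the original mean x̄ = 55.88/10 ≈ 5.59 (original range [2.91, 7.42]).

Step 1: Update the sums with the new point (n goes from 10 to 11)
Σx  = 55.88 + 13.35 = 69.23
Σy  = 309.08 + 39.64 = 348.72
Σx² = 337.1848 + 13.35² = 337.1848 + 178.2225 = 515.4073
Σxy = 1783.7211 + 13.35×39.64 = 1783.7211 + 529.1940 = 2312.9151

Step 2: Recompute the slope with b₁ = (nΣxy − ΣxΣy) / (nΣx² − (Σx)²)
Numerator   = 11×2312.9151 − 69.23×348.72 = 25442.0661 − 24141.8856 = 1300.1805
Denominator = 11×515.4073 − 69.23² = 5669.4803 − 4792.7929 = 876.6874
b₁(new) = 1300.1805 / 876.6874 = 1.4831

(Same formula on the original sums: (10×1783.7211 − 55.88×309.08) / (10×337.1848 − 55.88²) = 565.8206 / 249.2736 = 2.2699, matching the given fit.)

Step 3: Change in slope
Δβ₁ = 1.4831 − 2.2699 = -0.7868
Relative change = -0.7868 / 2.2699 × 100% = -34.7%
→ the slope decreases when the point is added.

Because the point sits below the extension of the original line at a high-leverage x, it tilts the fit down.
In practice: refit with and without it and report both if conclusions differ; check such a point for data-entry or measurement error.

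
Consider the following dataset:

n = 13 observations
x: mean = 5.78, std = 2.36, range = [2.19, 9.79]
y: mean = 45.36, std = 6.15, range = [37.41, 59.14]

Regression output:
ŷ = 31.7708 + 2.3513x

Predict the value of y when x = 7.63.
ŷ = 49.7112

To predict y for x = 7.63, substitute into the regression equation:

ŷ = 31.7708 + 2.3513 × 7.63
ŷ = 31.7708 + 17.9404
ŷ = 49.7112

This is a point prediction; actual observations scatter around it by roughly the residual standard deviation.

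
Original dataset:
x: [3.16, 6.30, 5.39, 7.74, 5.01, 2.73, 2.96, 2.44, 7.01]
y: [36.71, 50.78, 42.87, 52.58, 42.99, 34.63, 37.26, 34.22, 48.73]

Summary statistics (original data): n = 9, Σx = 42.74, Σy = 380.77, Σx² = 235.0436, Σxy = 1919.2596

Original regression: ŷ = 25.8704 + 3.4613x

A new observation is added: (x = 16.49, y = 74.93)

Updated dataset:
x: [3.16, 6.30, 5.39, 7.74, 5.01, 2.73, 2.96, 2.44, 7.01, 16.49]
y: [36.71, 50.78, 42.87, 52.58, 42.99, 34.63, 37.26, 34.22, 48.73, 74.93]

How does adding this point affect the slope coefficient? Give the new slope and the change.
New slope β₁ = 2.9187 versus 3.4613 before: a change of -0.5426 (-15.7%).

The new point has HIGH LEVERAGE: x = 16.49 is far from the original mean x̄ = 42.74/9 ≈ 4.75 (original range [2.44, 7.74]).

Step 1: Update the sums with the new point (n goes from 9 to 10)
Σx  = 42.74 + 16.49 = 59.23
Σy  = 380.77 + 74.93 = 455.70
Σx² = 235.0436 + 16.49² = 235.0436 + 271.9201 = 506.9637
Σxy = 1919.2596 + 16.49×74.93 = 1919.2596 + 1235.5957 = 3154.8553

Step 2: Recompute the slope with b₁ = (nΣxy − ΣxΣy) / (nΣx² − (Σx)²)
Numerator   = 10×3154.8553 − 59.23×455.70 = 31548.5530 − 26991.1110 = 4557.4420
Denominator = 10×506.9637 − 59.23² = 5069.6370 − 3508.1929 = 1561.4441
b₁(new) = 4557.4420 / 1561.4441 = 2.9187

(Same formula on the original sums: (9×1919.2596 − 42.74×380.77) / (9×235.0436 − 42.74²) = 999.2266 / 288.6848 = 3.4613, matching the given fit.)

Step 3: Change in slope
Δβ₁ = 2.9187 − 3.4613 = -0.5426
Relative change = -0.5426 / 3.4613 × 100% = -15.7%
→ the slope decreases when the point is added.

Because the point sits below the extension of the original line at a high-leverage x, it tilts the fit down.
In practice: check such a point for data-entry or measurement error.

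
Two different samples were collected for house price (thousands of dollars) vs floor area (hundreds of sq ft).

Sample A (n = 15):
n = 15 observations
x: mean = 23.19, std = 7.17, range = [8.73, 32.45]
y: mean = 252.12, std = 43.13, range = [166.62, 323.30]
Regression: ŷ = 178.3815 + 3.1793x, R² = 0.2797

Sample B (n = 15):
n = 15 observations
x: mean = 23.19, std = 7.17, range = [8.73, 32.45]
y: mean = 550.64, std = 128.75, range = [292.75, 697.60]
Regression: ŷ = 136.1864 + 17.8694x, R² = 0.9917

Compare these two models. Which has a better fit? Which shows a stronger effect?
Model B has the better fit (R² = 0.9917 vs 0.2797). Model B shows the stronger effect (|β₁| = 17.8694 vs 3.1793).

Model Comparison:

Goodness of fit (R²):
- Model A: R² = 0.2797 → 27.97% of variance in house price explained
- Model B: R² = 0.9917 → 99.17% of variance in house price explained
- 0.9917 > 0.2797 → Model B has the better fit

Strength of effect — compare |β₁|:
- Model A: β₁ = 3.1793 → predicted house price rises 3.1793 thousand dollars per additional hundred sq ft of floor area
- Model B: β₁ = 17.8694 → predicted house price rises 17.8694 thousand dollars per additional hundred sq ft of floor area
- |3.1793| < |17.8694| → Model B shows the stronger marginal effect

Note: A steeper slope doesn't make a better model if the scatter around the line is large.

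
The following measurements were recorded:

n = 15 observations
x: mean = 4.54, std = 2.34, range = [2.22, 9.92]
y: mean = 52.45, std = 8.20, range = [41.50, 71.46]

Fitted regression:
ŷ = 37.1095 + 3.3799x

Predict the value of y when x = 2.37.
ŷ = 45.1199

x = 2.37 lies inside the observed range [2.22, 9.92], so the fitted equation applies directly:

ŷ = 37.1095 + 3.3799 × 2.37
ŷ = 37.1095 + 8.0104
ŷ = 45.1199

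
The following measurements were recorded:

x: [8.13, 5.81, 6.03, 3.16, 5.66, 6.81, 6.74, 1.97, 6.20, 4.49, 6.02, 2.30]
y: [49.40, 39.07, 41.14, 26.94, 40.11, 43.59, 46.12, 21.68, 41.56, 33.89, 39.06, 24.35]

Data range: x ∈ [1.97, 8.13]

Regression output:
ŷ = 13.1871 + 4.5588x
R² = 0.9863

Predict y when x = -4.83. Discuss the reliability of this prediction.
The equation gives ŷ = -8.8319; however x = -4.83 is 6.80 units below the observed range, so this extrapolated value should not be trusted.

Prediction calculation:
ŷ = 13.1871 + 4.5588 × (-4.83)
ŷ = -8.8319

Reliability:
- Data range: x ∈ [1.97, 8.13]
- Prediction point: x = -4.83 is 6.80 units below the observed range → this is EXTRAPOLATION, not interpolation

Why that matters here:
- R² describes fit only over the sampled x values; it says nothing about behaviour beyond them
- The linear relationship may not hold outside the observed range
- There are no observations near this x to validate the fitted line there

A defensible statement: 'if the linear trend continued to x = -4.83, y would be about -8.8319' — the premise is untested.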